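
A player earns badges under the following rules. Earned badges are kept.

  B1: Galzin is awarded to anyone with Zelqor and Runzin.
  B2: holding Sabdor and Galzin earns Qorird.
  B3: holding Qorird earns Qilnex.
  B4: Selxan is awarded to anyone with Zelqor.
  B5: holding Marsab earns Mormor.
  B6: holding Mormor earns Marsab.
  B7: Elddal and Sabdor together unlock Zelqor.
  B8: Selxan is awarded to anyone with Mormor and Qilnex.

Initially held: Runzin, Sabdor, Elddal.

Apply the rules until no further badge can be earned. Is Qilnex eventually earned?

Yes

With Elddal and Sabdor, Zelqor is earned (B7).
With Zelqor and Runzin, Galzin is earned (B1).
With Sabdor and Galzin, Qorird is earned (B2).
With Qorird, Qilnex is earned (B3).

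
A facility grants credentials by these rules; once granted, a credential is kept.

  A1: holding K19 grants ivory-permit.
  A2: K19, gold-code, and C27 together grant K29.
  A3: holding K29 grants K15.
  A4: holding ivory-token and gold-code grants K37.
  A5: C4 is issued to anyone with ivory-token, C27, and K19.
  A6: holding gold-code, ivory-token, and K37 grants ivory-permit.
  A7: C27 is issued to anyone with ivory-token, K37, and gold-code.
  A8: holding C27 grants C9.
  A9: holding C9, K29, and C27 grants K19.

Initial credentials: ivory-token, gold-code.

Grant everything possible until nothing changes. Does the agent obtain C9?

Holding ivory-token and gold-code grants K37 (A4).
Holding ivory-token, K37, and gold-code grants C27 (A7).
Holding C27 grants C9 (A8).

Yes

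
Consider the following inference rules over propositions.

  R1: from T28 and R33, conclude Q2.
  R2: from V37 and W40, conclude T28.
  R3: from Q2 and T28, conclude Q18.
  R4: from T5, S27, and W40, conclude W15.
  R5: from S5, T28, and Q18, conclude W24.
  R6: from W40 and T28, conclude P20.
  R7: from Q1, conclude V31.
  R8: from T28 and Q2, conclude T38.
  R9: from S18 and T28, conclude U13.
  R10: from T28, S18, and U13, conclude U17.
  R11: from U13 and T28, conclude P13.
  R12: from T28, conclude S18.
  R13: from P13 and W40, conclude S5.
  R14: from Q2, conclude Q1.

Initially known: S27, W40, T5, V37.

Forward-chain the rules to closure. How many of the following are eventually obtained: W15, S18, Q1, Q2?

V37 and W40 hold, so T28 follows (R2).
T5, S27, and W40 hold, so W15 follows (R4).
T28 holds, so S18 follows (R12).
W15: reached.
S18: reached.
Q1 would need Q2 (R14), but Q2 is never established.
Q2 would need T28 and R33 (R1), but R33 is never established.
Reached: W15 and S18 — 2 of the 4.

2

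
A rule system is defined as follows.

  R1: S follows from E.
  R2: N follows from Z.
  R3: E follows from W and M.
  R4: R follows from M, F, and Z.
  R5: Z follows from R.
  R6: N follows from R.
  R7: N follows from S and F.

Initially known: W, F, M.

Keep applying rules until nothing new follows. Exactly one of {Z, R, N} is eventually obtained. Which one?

N

W and M hold, so E follows (R3).
From E, R1 gives S.
S and F hold, so N follows (R7).
R would need M, F, and Z (R4), but Z is never established. Z would need R (R5), but R is never established.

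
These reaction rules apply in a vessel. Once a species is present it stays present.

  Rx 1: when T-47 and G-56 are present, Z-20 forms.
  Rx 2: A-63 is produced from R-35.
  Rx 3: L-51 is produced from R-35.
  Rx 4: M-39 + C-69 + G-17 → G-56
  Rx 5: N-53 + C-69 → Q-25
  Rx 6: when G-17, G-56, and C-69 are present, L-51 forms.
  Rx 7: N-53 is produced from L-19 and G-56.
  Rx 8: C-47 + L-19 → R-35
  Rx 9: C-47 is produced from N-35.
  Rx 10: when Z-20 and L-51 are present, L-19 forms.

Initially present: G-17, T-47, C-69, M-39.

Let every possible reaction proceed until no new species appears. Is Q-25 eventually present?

M-39, C-69, and G-17 present → G-56 forms (Rx 4).
G-17, G-56, and C-69 present → L-51 forms (Rx 6).
T-47 and G-56 present → Z-20 forms (Rx 1).
Z-20 and L-51 present → L-19 forms (Rx 10).
L-19 and G-56 present → N-53 forms (Rx 7).
N-53 and C-69 present → Q-25 forms (Rx 5).

Yes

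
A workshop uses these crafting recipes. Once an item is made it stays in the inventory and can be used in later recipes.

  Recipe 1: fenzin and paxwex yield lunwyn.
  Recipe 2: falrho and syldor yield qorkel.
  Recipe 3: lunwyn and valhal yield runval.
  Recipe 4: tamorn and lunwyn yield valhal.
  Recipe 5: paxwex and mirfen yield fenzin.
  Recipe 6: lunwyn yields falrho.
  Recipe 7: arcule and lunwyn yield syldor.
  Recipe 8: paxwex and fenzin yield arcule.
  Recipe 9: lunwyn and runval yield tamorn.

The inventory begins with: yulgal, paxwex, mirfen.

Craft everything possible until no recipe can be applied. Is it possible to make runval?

runval would need lunwyn and valhal (Recipe 3), but valhal is never obtained.

No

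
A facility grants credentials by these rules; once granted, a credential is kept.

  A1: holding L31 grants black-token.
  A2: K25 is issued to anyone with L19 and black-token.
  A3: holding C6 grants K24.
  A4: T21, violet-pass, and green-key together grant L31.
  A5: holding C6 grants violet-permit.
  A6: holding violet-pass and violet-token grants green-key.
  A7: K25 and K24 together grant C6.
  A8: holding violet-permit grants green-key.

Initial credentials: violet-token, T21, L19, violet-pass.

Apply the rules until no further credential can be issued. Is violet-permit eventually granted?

violet-permit would need C6 (A5), but C6 is never granted.

No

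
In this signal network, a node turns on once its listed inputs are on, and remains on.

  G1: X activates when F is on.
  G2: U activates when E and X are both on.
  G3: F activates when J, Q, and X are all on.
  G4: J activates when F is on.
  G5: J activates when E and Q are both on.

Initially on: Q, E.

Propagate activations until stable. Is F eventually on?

No

F would need J, Q, and X (G3), but X never turns on.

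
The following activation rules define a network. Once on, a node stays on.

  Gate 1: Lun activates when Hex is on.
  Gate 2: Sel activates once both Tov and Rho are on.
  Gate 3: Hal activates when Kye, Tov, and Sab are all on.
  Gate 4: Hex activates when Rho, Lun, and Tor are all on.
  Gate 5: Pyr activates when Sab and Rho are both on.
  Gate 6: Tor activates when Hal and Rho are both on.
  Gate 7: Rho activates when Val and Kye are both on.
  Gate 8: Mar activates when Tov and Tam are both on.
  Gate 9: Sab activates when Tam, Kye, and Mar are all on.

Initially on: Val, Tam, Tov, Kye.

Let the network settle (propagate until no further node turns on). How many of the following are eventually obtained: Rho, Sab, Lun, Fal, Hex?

2

Tov and Tam are on, so Mar activates (Gate 8).
Gate 7: Val and Kye on → Rho on.
Tam, Kye, and Mar are on, so Sab activates (Gate 9).
Rho: reached.
Sab: reached.
Lun would need Hex (Gate 1), but Hex never turns on.
No rule produces Fal, and it is not given.
Hex would need Rho, Lun, and Tor (Gate 4), but Lun never turns on.
Reached: Rho and Sab — 2 of the 5.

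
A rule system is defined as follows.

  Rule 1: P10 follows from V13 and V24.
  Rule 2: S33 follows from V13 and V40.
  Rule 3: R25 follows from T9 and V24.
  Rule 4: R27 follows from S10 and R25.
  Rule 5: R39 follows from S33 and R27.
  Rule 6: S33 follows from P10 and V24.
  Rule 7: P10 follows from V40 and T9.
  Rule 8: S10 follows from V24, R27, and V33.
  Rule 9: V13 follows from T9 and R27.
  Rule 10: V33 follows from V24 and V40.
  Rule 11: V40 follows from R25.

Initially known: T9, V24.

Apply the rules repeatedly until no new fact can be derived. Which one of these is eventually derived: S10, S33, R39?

S33

T9 and V24 hold, so R25 follows (Rule 3).
From R25, Rule 11 gives V40.
From V40 and T9, Rule 7 gives P10.
P10 and V24 hold, so S33 follows (Rule 6).
S10 would need V24, R27, and V33 (Rule 8), but R27 is never established. R39 would need S33 and R27 (Rule 5), but R27 is never established.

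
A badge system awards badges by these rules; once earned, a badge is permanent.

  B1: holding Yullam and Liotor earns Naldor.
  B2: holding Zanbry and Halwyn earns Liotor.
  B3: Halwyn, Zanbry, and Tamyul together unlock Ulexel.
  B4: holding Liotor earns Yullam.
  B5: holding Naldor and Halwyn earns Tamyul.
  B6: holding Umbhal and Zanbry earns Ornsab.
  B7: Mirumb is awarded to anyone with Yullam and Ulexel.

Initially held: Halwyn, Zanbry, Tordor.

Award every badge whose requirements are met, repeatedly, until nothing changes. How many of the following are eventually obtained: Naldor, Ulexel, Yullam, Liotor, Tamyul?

With Zanbry and Halwyn, Liotor is earned (B2).
With Liotor, Yullam is earned (B4).
With Yullam and Liotor, Naldor is earned (B1).
With Naldor and Halwyn, Tamyul is earned (B5).
With Halwyn, Zanbry, and Tamyul, Ulexel is earned (B3).
Naldor: reached.
Ulexel: reached.
Yullam: reached.
Liotor: reached.
Tamyul: reached.
All 5 are reached.

5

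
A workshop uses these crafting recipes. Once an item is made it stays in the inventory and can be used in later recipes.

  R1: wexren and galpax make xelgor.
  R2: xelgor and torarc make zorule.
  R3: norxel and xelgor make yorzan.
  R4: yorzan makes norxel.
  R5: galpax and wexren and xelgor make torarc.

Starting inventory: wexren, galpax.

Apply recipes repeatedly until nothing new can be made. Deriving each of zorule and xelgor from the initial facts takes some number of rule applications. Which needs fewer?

xelgor: wexren and galpax → xelgor (R1). [1 rule application]
zorule: wexren and galpax → xelgor (R1). galpax and wexren and xelgor → torarc (R5). Using R2, xelgor and torarc make zorule. [3 rule applications]
xelgor needs fewer.

xelgor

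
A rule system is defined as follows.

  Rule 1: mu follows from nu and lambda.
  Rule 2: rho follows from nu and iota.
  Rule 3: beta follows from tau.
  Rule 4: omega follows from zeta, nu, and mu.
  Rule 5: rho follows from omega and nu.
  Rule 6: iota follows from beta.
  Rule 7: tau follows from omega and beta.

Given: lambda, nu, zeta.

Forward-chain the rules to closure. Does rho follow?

nu and lambda hold, so mu follows (Rule 1).
From zeta, nu, and mu, Rule 4 gives omega.
omega and nu hold, so rho follows (Rule 5).

Yes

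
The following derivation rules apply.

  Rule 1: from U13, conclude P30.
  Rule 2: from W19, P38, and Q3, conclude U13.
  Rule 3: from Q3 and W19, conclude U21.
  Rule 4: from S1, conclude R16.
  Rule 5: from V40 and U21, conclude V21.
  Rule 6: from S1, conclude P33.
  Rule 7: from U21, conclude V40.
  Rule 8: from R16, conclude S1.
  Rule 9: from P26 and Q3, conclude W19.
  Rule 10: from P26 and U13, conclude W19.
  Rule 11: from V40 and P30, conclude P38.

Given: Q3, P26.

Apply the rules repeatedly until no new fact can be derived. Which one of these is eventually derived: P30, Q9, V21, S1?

V21

P26 and Q3 hold, so W19 follows (Rule 9).
Q3 and W19 hold, so U21 follows (Rule 3).
From U21, Rule 7 gives V40.
V40 and U21 hold, so V21 follows (Rule 5).
P30 would need U13 (Rule 1), but U13 is never established. S1 would need R16 (Rule 8), but R16 is never established. No rule produces Q9, and it is not given.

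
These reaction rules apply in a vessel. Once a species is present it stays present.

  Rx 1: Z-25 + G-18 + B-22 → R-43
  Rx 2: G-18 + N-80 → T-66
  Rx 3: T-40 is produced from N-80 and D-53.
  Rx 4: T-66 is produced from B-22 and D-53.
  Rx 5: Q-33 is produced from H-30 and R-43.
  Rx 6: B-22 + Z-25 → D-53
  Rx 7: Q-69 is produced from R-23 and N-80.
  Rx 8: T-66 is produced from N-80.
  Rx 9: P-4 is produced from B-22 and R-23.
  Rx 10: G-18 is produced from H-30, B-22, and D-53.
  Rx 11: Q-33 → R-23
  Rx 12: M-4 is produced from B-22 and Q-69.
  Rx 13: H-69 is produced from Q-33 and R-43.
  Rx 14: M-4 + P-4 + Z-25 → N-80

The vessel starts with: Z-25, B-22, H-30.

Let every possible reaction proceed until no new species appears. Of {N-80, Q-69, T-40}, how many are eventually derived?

N-80 would need M-4, P-4, and Z-25 (Rx 14), but M-4 never forms.
Q-69 would need R-23 and N-80 (Rx 7), but N-80 never forms.
T-40 would need N-80 and D-53 (Rx 3), but N-80 never forms.
None of the 3 are reached.

0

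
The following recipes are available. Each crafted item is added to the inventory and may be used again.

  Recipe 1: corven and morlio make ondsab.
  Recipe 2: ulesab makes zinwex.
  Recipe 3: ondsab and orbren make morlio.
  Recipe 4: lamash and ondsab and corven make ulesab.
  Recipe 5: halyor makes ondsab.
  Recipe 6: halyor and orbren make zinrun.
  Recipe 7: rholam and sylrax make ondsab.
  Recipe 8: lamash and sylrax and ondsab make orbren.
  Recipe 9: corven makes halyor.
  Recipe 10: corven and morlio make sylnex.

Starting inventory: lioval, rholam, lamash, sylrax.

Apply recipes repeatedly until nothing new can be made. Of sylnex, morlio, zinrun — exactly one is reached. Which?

Using Recipe 7, rholam and sylrax make ondsab.
lamash and sylrax and ondsab → orbren (Recipe 8).
Using Recipe 3, ondsab and orbren make morlio.
sylnex would need corven and morlio (Recipe 10), but corven is never obtained. zinrun would need halyor and orbren (Recipe 6), but halyor is never obtained.

morlio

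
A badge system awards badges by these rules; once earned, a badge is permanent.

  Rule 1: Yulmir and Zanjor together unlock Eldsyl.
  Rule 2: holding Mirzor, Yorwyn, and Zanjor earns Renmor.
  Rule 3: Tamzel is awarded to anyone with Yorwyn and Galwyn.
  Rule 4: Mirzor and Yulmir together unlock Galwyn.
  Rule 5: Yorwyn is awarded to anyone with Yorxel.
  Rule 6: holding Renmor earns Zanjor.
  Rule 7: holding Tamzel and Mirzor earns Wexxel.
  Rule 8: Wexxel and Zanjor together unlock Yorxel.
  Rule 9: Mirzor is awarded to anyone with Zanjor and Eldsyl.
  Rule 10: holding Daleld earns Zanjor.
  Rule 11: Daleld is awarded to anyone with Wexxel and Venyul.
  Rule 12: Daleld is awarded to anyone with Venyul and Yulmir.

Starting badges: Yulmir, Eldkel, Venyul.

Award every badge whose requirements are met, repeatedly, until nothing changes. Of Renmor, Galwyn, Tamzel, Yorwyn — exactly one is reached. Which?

Galwyn

With Venyul and Yulmir, Daleld is earned (Rule 12).
With Daleld, Zanjor is earned (Rule 10).
With Yulmir and Zanjor, Eldsyl is earned (Rule 1).
With Zanjor and Eldsyl, Mirzor is earned (Rule 9).
With Mirzor and Yulmir, Galwyn is earned (Rule 4).
Renmor would need Mirzor, Yorwyn, and Zanjor (Rule 2), but Yorwyn is never earned. Yorwyn would need Yorxel (Rule 5), but Yorxel is never earned. Tamzel would need Yorwyn and Galwyn (Rule 3), but Yorwyn is never earned.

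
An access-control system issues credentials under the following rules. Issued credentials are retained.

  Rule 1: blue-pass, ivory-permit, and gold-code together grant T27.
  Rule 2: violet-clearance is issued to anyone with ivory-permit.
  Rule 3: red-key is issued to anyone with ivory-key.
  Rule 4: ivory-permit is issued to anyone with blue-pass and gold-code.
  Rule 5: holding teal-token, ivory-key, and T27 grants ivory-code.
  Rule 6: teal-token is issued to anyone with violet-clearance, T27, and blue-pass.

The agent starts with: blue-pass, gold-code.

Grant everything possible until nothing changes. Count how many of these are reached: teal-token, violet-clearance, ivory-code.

Holding blue-pass and gold-code grants ivory-permit (Rule 4).
Holding blue-pass, ivory-permit, and gold-code grants T27 (Rule 1).
Holding ivory-permit grants violet-clearance (Rule 2).
Holding violet-clearance, T27, and blue-pass grants teal-token (Rule 6).
teal-token: reached.
violet-clearance: reached.
ivory-code would need teal-token, ivory-key, and T27 (Rule 5), but ivory-key is never granted.
Reached: teal-token and violet-clearance — 2 of the 3.

2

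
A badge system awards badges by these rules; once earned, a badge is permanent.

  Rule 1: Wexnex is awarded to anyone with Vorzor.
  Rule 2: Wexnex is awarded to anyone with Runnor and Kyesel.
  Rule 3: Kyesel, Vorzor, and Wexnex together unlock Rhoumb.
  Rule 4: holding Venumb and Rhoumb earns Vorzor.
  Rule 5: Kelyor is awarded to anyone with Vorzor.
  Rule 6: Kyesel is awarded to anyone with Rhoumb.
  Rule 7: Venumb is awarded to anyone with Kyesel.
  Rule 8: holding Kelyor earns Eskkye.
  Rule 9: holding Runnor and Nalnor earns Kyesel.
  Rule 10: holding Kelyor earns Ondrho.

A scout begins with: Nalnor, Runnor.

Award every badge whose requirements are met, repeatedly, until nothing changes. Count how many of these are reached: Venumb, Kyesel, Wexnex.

With Runnor and Nalnor, Kyesel is earned (Rule 9).
With Runnor and Kyesel, Wexnex is earned (Rule 2).
With Kyesel, Venumb is earned (Rule 7).
Venumb: reached.
Kyesel: reached.
Wexnex: reached.
All 3 are reached.

3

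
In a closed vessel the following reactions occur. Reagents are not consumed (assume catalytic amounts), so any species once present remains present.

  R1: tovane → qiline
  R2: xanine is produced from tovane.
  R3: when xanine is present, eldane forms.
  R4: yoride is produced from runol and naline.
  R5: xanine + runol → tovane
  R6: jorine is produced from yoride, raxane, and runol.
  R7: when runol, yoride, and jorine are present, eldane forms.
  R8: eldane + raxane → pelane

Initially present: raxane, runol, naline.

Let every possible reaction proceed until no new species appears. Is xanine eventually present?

xanine would need tovane (R2), but tovane never forms.

No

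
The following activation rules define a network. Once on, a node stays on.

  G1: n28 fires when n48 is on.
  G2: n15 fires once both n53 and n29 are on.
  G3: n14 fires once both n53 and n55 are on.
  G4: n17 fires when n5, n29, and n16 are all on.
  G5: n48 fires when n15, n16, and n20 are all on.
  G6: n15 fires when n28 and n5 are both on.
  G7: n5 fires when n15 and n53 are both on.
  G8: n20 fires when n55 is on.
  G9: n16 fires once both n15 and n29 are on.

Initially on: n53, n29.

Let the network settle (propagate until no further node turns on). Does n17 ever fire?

Yes

n53 and n29 are on, so n15 fires (G2).
n15 and n53 are on, so n5 fires (G7).
n15 and n29 are on, so n16 fires (G9).
G4: n5, n29, and n16 on → n17 on.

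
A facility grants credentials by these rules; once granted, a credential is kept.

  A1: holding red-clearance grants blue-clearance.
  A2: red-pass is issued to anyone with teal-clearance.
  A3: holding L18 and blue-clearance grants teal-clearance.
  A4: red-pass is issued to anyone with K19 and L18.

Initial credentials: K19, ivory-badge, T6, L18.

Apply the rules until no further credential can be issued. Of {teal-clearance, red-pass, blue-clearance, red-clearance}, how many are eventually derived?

Holding K19 and L18 grants red-pass (A4).
teal-clearance would need L18 and blue-clearance (A3), but blue-clearance is never granted.
red-pass: reached.
blue-clearance would need red-clearance (A1), but red-clearance is never granted.
No rule produces red-clearance, and it is not given.
Reached: red-pass — 1 of the 4.

1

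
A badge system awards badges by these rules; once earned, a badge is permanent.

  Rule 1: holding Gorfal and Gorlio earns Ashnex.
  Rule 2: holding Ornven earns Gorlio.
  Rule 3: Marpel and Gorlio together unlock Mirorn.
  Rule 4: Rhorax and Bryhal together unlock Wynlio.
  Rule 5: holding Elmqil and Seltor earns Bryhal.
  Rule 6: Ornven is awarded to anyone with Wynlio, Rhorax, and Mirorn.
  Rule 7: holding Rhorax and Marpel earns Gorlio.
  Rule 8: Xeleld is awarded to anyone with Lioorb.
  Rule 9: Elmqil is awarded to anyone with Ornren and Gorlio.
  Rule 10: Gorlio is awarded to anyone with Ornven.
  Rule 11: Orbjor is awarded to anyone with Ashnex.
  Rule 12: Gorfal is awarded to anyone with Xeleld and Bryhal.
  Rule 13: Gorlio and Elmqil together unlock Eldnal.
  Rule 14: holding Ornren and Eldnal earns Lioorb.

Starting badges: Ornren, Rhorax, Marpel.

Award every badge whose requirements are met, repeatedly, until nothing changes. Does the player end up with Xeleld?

With Rhorax and Marpel, Gorlio is earned (Rule 7).
With Ornren and Gorlio, Elmqil is earned (Rule 9).
With Gorlio and Elmqil, Eldnal is earned (Rule 13).
With Ornren and Eldnal, Lioorb is earned (Rule 14).
With Lioorb, Xeleld is earned (Rule 8).

Yes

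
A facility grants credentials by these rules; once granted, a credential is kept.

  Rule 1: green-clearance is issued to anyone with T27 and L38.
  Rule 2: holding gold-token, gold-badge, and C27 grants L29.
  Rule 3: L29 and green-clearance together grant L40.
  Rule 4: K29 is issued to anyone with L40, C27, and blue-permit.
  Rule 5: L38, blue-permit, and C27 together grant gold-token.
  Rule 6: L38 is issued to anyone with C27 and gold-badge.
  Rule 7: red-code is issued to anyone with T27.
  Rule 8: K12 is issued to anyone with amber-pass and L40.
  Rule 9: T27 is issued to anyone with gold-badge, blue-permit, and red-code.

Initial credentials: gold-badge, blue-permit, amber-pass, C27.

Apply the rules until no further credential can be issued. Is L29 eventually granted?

Yes

Holding C27 and gold-badge grants L38 (Rule 6).
Holding L38, blue-permit, and C27 grants gold-token (Rule 5).
Holding gold-token, gold-badge, and C27 grants L29 (Rule 2).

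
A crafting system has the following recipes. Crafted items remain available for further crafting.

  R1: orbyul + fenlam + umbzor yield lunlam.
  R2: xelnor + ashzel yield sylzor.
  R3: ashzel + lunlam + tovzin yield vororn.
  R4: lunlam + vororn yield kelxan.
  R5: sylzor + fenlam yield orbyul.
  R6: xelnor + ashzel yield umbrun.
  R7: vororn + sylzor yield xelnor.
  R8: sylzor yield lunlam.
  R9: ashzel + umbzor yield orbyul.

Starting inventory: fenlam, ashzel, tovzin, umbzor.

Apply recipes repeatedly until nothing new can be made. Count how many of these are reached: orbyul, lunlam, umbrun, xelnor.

2

ashzel + umbzor → orbyul (R9).
orbyul + fenlam + umbzor → lunlam (R1).
orbyul: reached.
lunlam: reached.
umbrun would need xelnor and ashzel (R6), but xelnor is never obtained.
xelnor would need vororn and sylzor (R7), but sylzor is never obtained.
Reached: orbyul and lunlam — 2 of the 4.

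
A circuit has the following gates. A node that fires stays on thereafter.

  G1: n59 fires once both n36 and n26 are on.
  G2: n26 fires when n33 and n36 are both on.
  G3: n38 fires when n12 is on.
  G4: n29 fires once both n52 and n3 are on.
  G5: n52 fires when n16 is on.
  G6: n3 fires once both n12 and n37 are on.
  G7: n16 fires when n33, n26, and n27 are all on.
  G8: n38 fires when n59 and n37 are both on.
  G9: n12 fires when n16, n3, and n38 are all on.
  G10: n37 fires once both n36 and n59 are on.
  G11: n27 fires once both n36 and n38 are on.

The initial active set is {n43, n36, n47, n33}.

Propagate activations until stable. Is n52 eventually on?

G2: n33 and n36 on → n26 on.
G1: n36 and n26 on → n59 on.
n36 and n59 are on, so n37 fires (G10).
n59 and n37 are on, so n38 fires (G8).
n36 and n38 are on, so n27 fires (G11).
G7: n33, n26, and n27 on → n16 on.
n16 is on, so n52 fires (G5).

Yes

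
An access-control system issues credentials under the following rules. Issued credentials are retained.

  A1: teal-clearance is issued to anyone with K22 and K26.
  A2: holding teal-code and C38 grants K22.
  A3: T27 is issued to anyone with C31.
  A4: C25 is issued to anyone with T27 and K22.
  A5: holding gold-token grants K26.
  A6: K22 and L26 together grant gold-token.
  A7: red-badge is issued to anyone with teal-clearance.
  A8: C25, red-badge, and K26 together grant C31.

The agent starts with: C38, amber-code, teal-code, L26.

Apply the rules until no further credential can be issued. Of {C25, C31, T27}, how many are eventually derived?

C25 would need T27 and K22 (A4), but T27 is never granted.
C31 would need C25, red-badge, and K26 (A8), but C25 is never granted.
T27 would need C31 (A3), but C31 is never granted.
None of the 3 are reached.

0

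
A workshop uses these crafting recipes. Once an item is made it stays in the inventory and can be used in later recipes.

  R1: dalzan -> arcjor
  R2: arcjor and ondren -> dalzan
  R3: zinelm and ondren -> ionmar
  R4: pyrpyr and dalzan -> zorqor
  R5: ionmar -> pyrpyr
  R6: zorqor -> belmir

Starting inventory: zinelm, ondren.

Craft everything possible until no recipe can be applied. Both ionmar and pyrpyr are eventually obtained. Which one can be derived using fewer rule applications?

ionmar: Using R3, zinelm and ondren make ionmar. [1 rule application]
pyrpyr: zinelm and ondren -> ionmar (R3). ionmar -> pyrpyr (R5). [2 rule applications]
ionmar needs fewer.

ionmar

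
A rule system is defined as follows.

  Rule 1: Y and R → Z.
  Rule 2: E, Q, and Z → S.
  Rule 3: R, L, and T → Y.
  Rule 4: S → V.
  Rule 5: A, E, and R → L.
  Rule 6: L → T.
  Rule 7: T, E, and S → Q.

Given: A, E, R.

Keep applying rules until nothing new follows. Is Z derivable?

From A, E, and R, Rule 5 gives L.
L holds, so T follows (Rule 6).
From R, L, and T, Rule 3 gives Y.
Y and R hold, so Z follows (Rule 1).

Yes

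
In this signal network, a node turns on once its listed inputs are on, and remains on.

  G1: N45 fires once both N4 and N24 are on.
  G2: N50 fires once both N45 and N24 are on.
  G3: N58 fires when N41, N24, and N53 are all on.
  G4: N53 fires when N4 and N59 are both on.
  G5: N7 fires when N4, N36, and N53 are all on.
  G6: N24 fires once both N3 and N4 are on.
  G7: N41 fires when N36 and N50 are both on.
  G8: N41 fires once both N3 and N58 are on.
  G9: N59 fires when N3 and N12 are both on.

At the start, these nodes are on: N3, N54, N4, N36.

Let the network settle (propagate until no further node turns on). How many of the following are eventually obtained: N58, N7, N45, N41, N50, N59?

3

N3 and N4 are on, so N24 fires (G6).
N4 and N24 are on, so N45 fires (G1).
G2: N45 and N24 on → N50 on.
G7: N36 and N50 on → N41 on.
N58 would need N41, N24, and N53 (G3), but N53 never turns on.
N7 would need N4, N36, and N53 (G5), but N53 never turns on.
N45: reached.
N41: reached.
N50: reached.
N59 would need N3 and N12 (G9), but N12 never turns on.
Reached: N45, N41, and N50 — 3 of the 6.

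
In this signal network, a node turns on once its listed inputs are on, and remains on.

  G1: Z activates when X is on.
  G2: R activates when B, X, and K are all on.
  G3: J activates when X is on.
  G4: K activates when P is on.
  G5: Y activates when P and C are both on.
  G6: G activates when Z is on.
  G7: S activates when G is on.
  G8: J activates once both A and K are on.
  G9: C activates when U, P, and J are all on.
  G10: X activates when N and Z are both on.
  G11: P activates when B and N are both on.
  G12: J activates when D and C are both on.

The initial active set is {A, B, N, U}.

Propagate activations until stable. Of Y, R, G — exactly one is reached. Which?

Y

B and N are on, so P activates (G11).
G4: P on → K on.
A and K are on, so J activates (G8).
G9: U, P, and J on → C on.
P and C are on, so Y activates (G5).
R would need B, X, and K (G2), but X never turns on. G would need Z (G6), but Z never turns on.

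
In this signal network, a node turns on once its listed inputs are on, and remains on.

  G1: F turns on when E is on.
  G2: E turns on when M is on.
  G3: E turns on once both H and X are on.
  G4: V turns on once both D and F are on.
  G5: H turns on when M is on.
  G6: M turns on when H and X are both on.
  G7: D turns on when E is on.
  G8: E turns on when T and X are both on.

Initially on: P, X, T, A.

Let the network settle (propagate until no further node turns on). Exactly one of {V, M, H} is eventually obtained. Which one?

G8: T and X on → E on.
E is on, so D turns on (G7).
E is on, so F turns on (G1).
G4: D and F on → V on.
H would need M (G5), but M never turns on. M would need H and X (G6), but H never turns on.

V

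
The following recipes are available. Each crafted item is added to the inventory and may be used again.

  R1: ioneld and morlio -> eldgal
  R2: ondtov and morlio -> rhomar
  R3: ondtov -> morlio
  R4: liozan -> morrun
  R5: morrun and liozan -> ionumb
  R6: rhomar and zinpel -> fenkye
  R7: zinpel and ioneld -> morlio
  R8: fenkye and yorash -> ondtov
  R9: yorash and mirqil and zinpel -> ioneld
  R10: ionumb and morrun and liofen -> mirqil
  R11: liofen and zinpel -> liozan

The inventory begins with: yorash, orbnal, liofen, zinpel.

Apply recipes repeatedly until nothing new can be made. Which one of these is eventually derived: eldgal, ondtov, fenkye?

eldgal

liofen and zinpel -> liozan (R11).
Using R4, liozan makes morrun.
Using R5, morrun and liozan make ionumb.
Using R10, ionumb, morrun, and liofen make mirqil.
Using R9, yorash, mirqil, and zinpel make ioneld.
Using R7, zinpel and ioneld make morlio.
ioneld and morlio -> eldgal (R1).
fenkye would need rhomar and zinpel (R6), but rhomar is never obtained. ondtov would need fenkye and yorash (R8), but fenkye is never obtained.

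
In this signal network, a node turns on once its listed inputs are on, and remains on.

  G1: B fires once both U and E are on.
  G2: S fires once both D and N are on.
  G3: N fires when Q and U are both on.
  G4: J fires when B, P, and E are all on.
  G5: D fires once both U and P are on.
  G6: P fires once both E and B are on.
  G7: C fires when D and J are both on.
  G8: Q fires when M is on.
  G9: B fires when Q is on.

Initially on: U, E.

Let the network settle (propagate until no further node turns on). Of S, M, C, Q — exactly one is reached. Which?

G1: U and E on → B on.
G6: E and B on → P on.
G4: B, P, and E on → J on.
U and P are on, so D fires (G5).
G7: D and J on → C on.
Q would need M (G8), but M never turns on. No rule produces M, and it is not given. S would need D and N (G2), but N never turns on.

C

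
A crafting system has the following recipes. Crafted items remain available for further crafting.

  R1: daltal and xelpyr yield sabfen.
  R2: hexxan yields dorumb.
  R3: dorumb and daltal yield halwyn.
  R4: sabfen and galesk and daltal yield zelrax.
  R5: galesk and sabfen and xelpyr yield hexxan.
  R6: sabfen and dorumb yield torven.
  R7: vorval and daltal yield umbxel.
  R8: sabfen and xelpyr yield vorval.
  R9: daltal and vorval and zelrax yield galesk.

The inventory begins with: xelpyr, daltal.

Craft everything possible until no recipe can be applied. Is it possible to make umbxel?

Yes

Using R1, daltal and xelpyr make sabfen.
sabfen and xelpyr → vorval (R8).
vorval and daltal → umbxel (R7).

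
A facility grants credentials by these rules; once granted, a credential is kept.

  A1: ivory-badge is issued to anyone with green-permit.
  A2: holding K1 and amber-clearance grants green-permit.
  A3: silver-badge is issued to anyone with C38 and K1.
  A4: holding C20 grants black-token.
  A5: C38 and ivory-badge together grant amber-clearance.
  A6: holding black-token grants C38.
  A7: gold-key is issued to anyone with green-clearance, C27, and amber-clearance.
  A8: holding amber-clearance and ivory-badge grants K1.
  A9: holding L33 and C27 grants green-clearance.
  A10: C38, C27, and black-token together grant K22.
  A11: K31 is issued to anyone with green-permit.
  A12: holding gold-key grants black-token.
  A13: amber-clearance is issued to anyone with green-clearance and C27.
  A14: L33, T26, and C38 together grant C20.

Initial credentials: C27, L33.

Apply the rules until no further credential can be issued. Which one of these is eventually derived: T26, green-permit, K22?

Holding L33 and C27 grants green-clearance (A9).
Holding green-clearance and C27 grants amber-clearance (A13).
Holding green-clearance, C27, and amber-clearance grants gold-key (A7).
Holding gold-key grants black-token (A12).
Holding black-token grants C38 (A6).
Holding C38, C27, and black-token grants K22 (A10).
green-permit would need K1 and amber-clearance (A2), but K1 is never granted. No rule produces T26, and it is not given.

K22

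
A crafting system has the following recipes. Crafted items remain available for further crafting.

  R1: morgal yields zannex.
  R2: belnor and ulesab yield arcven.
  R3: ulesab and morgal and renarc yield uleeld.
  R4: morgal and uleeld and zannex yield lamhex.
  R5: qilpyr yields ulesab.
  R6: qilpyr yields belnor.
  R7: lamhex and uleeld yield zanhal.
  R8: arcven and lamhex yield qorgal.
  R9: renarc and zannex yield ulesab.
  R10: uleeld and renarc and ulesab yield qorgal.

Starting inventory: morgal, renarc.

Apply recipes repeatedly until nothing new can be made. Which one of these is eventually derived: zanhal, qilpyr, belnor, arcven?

morgal → zannex (R1).
renarc and zannex → ulesab (R9).
ulesab and morgal and renarc → uleeld (R3).
Using R4, morgal, uleeld, and zannex make lamhex.
Using R7, lamhex and uleeld make zanhal.
No rule produces qilpyr, and it is not given. arcven would need belnor and ulesab (R2), but belnor is never obtained. belnor would need qilpyr (R6), but qilpyr is never obtained.

zanhal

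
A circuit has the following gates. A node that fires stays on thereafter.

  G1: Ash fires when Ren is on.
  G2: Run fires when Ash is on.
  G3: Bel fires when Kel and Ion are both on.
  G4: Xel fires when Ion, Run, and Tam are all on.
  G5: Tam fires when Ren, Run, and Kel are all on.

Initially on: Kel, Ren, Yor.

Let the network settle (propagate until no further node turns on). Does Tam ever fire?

Ren is on, so Ash fires (G1).
Ash is on, so Run fires (G2).
G5: Ren, Run, and Kel on → Tam on.

Yes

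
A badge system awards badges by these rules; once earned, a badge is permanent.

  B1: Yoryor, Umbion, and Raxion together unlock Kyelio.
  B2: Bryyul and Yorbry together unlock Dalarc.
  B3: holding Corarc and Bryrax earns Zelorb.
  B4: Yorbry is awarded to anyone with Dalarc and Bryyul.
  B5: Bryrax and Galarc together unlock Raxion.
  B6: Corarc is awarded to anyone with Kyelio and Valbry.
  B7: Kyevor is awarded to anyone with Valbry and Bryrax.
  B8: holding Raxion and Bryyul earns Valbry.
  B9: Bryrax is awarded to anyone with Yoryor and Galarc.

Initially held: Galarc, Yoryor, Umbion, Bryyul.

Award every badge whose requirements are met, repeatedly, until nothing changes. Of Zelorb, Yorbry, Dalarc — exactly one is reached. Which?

With Yoryor and Galarc, Bryrax is earned (B9).
With Bryrax and Galarc, Raxion is earned (B5).
With Raxion and Bryyul, Valbry is earned (B8).
With Yoryor, Umbion, and Raxion, Kyelio is earned (B1).
With Kyelio and Valbry, Corarc is earned (B6).
With Corarc and Bryrax, Zelorb is earned (B3).
Dalarc would need Bryyul and Yorbry (B2), but Yorbry is never earned. Yorbry would need Dalarc and Bryyul (B4), but Dalarc is never earned.

Zelorb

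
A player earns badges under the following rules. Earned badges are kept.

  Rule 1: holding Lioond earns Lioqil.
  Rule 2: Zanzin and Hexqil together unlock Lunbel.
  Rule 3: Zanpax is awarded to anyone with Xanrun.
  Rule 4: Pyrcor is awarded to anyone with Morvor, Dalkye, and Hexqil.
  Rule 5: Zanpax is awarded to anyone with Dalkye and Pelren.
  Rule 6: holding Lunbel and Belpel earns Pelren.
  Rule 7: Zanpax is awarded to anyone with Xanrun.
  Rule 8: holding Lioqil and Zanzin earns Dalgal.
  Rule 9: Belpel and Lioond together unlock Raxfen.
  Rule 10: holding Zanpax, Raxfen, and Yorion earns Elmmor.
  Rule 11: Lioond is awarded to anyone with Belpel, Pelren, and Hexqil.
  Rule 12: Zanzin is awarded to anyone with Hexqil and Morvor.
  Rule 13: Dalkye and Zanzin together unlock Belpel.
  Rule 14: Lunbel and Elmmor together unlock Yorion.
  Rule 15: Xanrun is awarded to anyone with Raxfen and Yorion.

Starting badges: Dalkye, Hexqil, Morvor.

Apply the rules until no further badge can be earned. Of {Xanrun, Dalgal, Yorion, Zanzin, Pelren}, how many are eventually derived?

With Hexqil and Morvor, Zanzin is earned (Rule 12).
With Zanzin and Hexqil, Lunbel is earned (Rule 2).
With Dalkye and Zanzin, Belpel is earned (Rule 13).
With Lunbel and Belpel, Pelren is earned (Rule 6).
With Belpel, Pelren, and Hexqil, Lioond is earned (Rule 11).
With Lioond, Lioqil is earned (Rule 1).
With Lioqil and Zanzin, Dalgal is earned (Rule 8).
Xanrun would need Raxfen and Yorion (Rule 15), but Yorion is never earned.
Dalgal: reached.
Yorion would need Lunbel and Elmmor (Rule 14), but Elmmor is never earned.
Zanzin: reached.
Pelren: reached.
Reached: Dalgal, Zanzin, and Pelren — 3 of the 5.

3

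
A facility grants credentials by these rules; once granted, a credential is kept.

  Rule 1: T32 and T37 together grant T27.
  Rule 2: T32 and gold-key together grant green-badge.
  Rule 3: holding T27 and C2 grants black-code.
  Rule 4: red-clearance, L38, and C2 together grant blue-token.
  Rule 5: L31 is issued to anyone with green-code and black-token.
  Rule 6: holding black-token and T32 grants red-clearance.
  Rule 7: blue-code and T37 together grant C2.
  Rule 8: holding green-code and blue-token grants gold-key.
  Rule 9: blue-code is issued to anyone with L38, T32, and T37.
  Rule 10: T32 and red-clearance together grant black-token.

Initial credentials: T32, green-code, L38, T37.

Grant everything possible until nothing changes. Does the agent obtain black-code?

Yes

Holding T32 and T37 grants T27 (Rule 1).
Holding L38, T32, and T37 grants blue-code (Rule 9).
Holding blue-code and T37 grants C2 (Rule 7).
Holding T27 and C2 grants black-code (Rule 3).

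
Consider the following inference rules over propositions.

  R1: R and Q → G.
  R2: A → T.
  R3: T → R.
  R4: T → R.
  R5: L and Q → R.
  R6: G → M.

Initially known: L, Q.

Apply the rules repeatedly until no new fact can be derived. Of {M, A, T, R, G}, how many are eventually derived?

From L and Q, R5 gives R.
R and Q hold, so G follows (R1).
G holds, so M follows (R6).
M: reached.
No rule produces A, and it is not given.
T would need A (R2), but A is never established.
R: reached.
G: reached.
Reached: M, R, and G — 3 of the 5.

3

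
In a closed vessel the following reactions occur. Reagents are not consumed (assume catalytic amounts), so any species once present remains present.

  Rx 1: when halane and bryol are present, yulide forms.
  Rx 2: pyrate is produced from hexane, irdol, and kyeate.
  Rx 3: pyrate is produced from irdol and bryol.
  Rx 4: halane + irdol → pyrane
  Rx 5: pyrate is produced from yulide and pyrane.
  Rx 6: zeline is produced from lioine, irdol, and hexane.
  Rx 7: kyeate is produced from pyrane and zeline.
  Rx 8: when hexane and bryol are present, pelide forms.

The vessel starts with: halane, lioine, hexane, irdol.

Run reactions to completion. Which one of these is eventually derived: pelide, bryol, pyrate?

pyrate

halane and irdol present → pyrane forms (Rx 4).
lioine, irdol, and hexane present → zeline forms (Rx 6).
pyrane and zeline present → kyeate forms (Rx 7).
hexane, irdol, and kyeate present → pyrate forms (Rx 2).
pelide would need hexane and bryol (Rx 8), but bryol never forms. No rule produces bryol, and it is not given.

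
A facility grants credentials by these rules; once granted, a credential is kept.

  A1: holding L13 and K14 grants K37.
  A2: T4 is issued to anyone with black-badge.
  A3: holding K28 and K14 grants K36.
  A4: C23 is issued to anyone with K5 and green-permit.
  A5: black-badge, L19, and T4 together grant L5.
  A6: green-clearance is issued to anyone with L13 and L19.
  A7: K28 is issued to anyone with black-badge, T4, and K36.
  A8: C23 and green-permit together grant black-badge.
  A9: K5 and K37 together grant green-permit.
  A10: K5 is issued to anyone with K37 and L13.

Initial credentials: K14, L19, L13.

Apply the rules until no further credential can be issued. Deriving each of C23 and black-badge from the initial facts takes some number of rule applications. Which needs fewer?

C23

C23: Holding L13 and K14 grants K37 (A1). Holding K37 and L13 grants K5 (A10). Holding K5 and K37 grants green-permit (A9). Holding K5 and green-permit grants C23 (A4). [4 rule applications]
black-badge: Holding L13 and K14 grants K37 (A1). Holding K37 and L13 grants K5 (A10). Holding K5 and K37 grants green-permit (A9). Holding K5 and green-permit grants C23 (A4). Holding C23 and green-permit grants black-badge (A8). [5 rule applications]
C23 needs fewer.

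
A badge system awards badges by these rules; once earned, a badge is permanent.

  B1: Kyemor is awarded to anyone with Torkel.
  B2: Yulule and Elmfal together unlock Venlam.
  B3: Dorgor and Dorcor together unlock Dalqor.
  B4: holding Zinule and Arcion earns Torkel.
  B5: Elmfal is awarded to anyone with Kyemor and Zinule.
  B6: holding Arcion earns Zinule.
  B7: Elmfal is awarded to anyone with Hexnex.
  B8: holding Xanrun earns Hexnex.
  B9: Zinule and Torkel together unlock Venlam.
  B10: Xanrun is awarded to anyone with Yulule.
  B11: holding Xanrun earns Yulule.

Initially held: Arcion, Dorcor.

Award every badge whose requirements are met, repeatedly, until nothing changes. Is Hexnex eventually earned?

No

Hexnex would need Xanrun (B8), but Xanrun is never earned.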